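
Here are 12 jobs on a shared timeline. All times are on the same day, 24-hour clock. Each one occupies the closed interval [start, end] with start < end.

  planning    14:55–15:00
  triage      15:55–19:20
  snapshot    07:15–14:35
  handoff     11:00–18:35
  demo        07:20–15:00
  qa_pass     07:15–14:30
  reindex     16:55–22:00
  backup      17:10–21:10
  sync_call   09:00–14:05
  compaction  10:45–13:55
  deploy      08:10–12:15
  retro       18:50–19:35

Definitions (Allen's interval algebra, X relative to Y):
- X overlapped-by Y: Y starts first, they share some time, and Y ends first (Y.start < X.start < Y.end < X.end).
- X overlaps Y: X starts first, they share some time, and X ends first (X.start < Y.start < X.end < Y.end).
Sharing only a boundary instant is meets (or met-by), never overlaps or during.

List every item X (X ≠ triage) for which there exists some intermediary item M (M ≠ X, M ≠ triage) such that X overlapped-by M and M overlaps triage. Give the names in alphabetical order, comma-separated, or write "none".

Target triage = [15:55, 19:20].
Intermediaries M with M overlaps triage: handoff.
Via handoff — items with X overlapped-by handoff: backup, reindex.
Union: backup, reindex.

backup, reindex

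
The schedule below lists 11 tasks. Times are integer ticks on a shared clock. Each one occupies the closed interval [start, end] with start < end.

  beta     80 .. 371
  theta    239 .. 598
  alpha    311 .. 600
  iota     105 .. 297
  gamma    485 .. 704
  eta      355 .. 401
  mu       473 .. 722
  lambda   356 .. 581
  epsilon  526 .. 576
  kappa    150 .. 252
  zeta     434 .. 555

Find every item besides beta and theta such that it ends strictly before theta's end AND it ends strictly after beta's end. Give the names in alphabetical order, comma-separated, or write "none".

Conditions: its end is strictly before theta's end (X.end < 598) AND its end is strictly after beta's end (X.end > 371).
alpha: end 600 < 598? ✗; end 600 > 371? ✓ → no.
epsilon: end 576 < 598? ✓; end 576 > 371? ✓ → yes.
eta: end 401 < 598? ✓; end 401 > 371? ✓ → yes.
gamma: end 704 < 598? ✗; end 704 > 371? ✓ → no.
iota: end 297 < 598? ✓; end 297 > 371? ✗ → no.
kappa: end 252 < 598? ✓; end 252 > 371? ✗ → no.
lambda: end 581 < 598? ✓; end 581 > 371? ✓ → yes.
mu: end 722 < 598? ✗; end 722 > 371? ✓ → no.
zeta: end 555 < 598? ✓; end 555 > 371? ✓ → yes.
Result: epsilon, eta, lambda, zeta.

epsilon, eta, lambda, zeta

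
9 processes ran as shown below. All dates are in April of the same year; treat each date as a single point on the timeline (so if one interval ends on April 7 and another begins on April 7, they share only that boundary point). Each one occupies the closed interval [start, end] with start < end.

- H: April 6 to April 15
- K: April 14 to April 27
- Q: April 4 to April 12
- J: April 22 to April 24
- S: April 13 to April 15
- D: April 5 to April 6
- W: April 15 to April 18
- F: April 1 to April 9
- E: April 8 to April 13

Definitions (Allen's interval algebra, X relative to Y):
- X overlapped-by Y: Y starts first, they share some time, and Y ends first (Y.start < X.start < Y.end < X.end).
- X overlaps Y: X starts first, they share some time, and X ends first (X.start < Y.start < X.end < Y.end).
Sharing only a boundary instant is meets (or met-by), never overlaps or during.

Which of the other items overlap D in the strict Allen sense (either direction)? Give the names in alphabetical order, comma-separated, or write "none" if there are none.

none

Target D = [April 5, April 6].
E [April 8, April 13] → after → no.
F [April 1, April 9] → contains → no.
H [April 6, April 15] → met-by → no.
J [April 22, April 24] → after → no.
K [April 14, April 27] → after → no.
Q [April 4, April 12] → contains → no.
S [April 13, April 15] → after → no.
W [April 15, April 18] → after → no.
Result: none.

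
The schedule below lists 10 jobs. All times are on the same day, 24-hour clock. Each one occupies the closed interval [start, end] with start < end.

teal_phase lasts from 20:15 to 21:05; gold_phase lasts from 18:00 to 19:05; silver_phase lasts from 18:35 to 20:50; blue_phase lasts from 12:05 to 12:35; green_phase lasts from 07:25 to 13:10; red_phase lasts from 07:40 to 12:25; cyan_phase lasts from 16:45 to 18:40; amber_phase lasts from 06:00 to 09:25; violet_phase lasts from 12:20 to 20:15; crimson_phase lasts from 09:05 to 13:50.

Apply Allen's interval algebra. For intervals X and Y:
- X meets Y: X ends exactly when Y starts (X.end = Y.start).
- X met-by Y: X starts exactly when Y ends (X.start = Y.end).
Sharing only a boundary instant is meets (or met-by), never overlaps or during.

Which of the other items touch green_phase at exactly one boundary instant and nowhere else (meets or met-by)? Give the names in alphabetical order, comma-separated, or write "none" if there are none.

none

Target green_phase = [07:25, 13:10].
amber_phase [06:00, 09:25] → overlaps → no.
blue_phase [12:05, 12:35] → during → no.
crimson_phase [09:05, 13:50] → overlapped-by → no.
cyan_phase [16:45, 18:40] → after → no.
gold_phase [18:00, 19:05] → after → no.
red_phase [07:40, 12:25] → during → no.
silver_phase [18:35, 20:50] → after → no.
teal_phase [20:15, 21:05] → after → no.
violet_phase [12:20, 20:15] → overlapped-by → no.
Result: none.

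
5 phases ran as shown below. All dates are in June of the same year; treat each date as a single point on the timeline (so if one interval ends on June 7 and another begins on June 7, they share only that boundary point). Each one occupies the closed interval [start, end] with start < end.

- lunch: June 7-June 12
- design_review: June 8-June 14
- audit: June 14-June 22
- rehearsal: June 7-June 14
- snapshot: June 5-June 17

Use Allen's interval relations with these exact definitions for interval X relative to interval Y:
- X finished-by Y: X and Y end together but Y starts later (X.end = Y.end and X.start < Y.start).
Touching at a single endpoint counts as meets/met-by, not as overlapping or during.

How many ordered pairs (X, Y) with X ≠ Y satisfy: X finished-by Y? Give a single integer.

Checking all 20 ordered pairs for relation 'finished-by'; matching pairs in alphabetical order:
(rehearsal, design_review): rehearsal finished-by design_review ✓
Count: 1.

1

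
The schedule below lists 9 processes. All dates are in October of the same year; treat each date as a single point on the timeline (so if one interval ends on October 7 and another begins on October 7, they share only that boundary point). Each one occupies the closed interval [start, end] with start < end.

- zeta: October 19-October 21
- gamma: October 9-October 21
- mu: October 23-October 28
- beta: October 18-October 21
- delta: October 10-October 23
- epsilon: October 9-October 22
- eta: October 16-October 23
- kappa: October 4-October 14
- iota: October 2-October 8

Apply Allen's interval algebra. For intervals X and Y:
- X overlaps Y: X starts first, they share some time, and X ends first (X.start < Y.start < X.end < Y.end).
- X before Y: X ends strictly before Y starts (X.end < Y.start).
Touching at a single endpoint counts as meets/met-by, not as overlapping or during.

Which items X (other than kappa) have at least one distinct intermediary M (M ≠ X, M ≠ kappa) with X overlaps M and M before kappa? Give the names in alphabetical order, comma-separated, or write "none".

none

Target kappa = [October 4, October 14].
Intermediaries M with M before kappa: none.
Union: none.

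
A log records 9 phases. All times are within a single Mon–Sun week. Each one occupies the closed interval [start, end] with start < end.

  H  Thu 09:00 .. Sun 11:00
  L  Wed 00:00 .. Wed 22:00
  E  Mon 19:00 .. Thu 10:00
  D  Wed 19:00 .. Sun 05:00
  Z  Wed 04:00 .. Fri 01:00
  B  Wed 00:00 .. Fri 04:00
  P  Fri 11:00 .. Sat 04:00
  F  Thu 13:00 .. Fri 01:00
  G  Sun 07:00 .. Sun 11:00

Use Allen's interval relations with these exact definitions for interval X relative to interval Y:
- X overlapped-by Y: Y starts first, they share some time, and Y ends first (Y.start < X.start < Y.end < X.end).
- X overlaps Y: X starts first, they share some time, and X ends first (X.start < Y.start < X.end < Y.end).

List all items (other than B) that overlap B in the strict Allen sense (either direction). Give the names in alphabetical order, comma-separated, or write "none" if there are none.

Target B = [Wed 00:00, Fri 04:00].
D [Wed 19:00, Sun 05:00] → overlapped-by → yes.
E [Mon 19:00, Thu 10:00] → overlaps → yes.
F [Thu 13:00, Fri 01:00] → during → no.
G [Sun 07:00, Sun 11:00] → after → no.
H [Thu 09:00, Sun 11:00] → overlapped-by → yes.
L [Wed 00:00, Wed 22:00] → starts → no.
P [Fri 11:00, Sat 04:00] → after → no.
Z [Wed 04:00, Fri 01:00] → during → no.
Result: D, E, H.

D, E, H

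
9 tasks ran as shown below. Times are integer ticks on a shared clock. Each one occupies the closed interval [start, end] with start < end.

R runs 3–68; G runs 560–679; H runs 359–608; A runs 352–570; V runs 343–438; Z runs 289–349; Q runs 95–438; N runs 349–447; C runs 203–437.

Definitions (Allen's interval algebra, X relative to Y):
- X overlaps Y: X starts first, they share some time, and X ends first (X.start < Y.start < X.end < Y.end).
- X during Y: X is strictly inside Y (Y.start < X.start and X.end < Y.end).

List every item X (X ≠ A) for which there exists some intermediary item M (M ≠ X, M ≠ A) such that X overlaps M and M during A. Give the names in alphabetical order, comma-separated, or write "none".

none

Target A = [352, 570].
Intermediaries M with M during A: none.
Union: none.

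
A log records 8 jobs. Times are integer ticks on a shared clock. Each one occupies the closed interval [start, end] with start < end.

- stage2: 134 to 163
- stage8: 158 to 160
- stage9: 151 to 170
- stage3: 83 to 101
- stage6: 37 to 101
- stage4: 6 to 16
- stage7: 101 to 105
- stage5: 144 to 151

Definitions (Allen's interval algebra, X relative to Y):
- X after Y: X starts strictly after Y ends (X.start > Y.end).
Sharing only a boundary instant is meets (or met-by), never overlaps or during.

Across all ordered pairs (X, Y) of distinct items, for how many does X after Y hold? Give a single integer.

Checking all 56 ordered pairs for relation 'after'; matching pairs in alphabetical order:
(stage2, stage3): stage2 after stage3 ✓
(stage2, stage4): stage2 after stage4 ✓
(stage2, stage6): stage2 after stage6 ✓
(stage2, stage7): stage2 after stage7 ✓
(stage3, stage4): stage3 after stage4 ✓
(stage5, stage3): stage5 after stage3 ✓
(stage5, stage4): stage5 after stage4 ✓
(stage5, stage6): stage5 after stage6 ✓
(stage5, stage7): stage5 after stage7 ✓
(stage6, stage4): stage6 after stage4 ✓
(stage7, stage4): stage7 after stage4 ✓
(stage8, stage3): stage8 after stage3 ✓
(stage8, stage4): stage8 after stage4 ✓
(stage8, stage5): stage8 after stage5 ✓
(stage8, stage6): stage8 after stage6 ✓
(stage8, stage7): stage8 after stage7 ✓
(stage9, stage3): stage9 after stage3 ✓
(stage9, stage4): stage9 after stage4 ✓
(stage9, stage6): stage9 after stage6 ✓
(stage9, stage7): stage9 after stage7 ✓
Count: 20.

20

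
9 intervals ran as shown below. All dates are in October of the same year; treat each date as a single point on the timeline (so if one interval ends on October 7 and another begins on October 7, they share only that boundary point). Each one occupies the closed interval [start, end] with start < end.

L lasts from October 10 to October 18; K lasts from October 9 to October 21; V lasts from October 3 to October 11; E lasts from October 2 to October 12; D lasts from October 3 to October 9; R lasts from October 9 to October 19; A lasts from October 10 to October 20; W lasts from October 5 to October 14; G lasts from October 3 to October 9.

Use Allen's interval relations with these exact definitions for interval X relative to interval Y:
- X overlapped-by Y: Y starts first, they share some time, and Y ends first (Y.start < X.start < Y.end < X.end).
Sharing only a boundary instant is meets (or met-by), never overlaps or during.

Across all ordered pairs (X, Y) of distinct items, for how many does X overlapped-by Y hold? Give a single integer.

Checking all 72 ordered pairs for relation 'overlapped-by'; matching pairs in alphabetical order:
(A, E): A overlapped-by E ✓
(A, R): A overlapped-by R ✓
(A, V): A overlapped-by V ✓
(A, W): A overlapped-by W ✓
(K, E): K overlapped-by E ✓
(K, V): K overlapped-by V ✓
(K, W): K overlapped-by W ✓
(L, E): L overlapped-by E ✓
(L, V): L overlapped-by V ✓
(L, W): L overlapped-by W ✓
(R, E): R overlapped-by E ✓
(R, V): R overlapped-by V ✓
(R, W): R overlapped-by W ✓
(W, D): W overlapped-by D ✓
(W, E): W overlapped-by E ✓
(W, G): W overlapped-by G ✓
(W, V): W overlapped-by V ✓
Count: 17.

17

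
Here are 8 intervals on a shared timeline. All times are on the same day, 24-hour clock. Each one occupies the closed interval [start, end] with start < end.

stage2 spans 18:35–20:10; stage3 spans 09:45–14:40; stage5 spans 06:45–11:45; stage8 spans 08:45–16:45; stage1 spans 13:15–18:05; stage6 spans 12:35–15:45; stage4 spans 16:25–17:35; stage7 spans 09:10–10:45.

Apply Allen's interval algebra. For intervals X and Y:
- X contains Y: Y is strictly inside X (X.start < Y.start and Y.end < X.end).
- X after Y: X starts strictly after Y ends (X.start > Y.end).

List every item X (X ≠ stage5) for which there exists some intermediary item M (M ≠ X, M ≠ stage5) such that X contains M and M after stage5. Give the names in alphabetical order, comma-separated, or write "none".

stage1, stage8

Target stage5 = [06:45, 11:45].
Intermediaries M with M after stage5: stage1, stage2, stage4, stage6.
Via stage1 — items with X contains stage1: none.
Via stage2 — items with X contains stage2: none.
Via stage4 — items with X contains stage4: stage1.
Via stage6 — items with X contains stage6: stage8.
Union: stage1, stage8.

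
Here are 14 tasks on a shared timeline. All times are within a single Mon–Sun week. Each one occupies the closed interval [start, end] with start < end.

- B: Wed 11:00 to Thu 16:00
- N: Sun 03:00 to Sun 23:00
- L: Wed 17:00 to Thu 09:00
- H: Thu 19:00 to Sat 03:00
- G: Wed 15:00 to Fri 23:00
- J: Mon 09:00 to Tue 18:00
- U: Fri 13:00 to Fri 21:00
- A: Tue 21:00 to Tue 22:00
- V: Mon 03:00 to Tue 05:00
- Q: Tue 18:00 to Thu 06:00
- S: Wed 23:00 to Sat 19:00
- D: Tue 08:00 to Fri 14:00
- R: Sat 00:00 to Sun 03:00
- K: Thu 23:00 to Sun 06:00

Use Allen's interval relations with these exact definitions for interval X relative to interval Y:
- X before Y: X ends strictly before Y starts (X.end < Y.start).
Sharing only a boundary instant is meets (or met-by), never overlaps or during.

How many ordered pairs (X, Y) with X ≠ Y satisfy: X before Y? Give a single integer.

54

Checking all 182 ordered pairs for relation 'before'; matching pairs in alphabetical order:
(A, B): A before B ✓
(A, G): A before G ✓
(A, H): A before H ✓
(A, K): A before K ✓
(A, L): A before L ✓
(A, N): A before N ✓
(A, R): A before R ✓
(A, S): A before S ✓
(A, U): A before U ✓
(B, H): B before H ✓
(B, K): B before K ✓
(B, N): B before N ✓
(B, R): B before R ✓
(B, U): B before U ✓
(D, N): D before N ✓
(D, R): D before R ✓
(G, N): G before N ✓
(G, R): G before R ✓
(H, N): H before N ✓
(J, A): J before A ✓
(J, B): J before B ✓
(J, G): J before G ✓
(J, H): J before H ✓
(J, K): J before K ✓
... plus 30 further pairs not listed.
Count: 54.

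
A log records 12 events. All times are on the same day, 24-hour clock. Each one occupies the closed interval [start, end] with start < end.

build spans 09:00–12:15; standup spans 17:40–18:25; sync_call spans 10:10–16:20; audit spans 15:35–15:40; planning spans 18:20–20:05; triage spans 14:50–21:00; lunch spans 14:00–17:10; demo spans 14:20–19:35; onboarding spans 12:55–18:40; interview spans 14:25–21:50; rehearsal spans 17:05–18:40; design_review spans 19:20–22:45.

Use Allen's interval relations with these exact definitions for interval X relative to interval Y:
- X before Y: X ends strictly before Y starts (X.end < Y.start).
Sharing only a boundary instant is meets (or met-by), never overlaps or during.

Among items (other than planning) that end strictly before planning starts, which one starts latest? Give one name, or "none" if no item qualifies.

audit

Target planning = [18:20, 20:05].
audit [15:35, 15:40] → before → candidate.
build [09:00, 12:15] → before → candidate.
demo [14:20, 19:35] → overlaps → excluded.
design_review [19:20, 22:45] → overlapped-by → excluded.
interview [14:25, 21:50] → contains → excluded.
lunch [14:00, 17:10] → before → candidate.
onboarding [12:55, 18:40] → overlaps → excluded.
rehearsal [17:05, 18:40] → overlaps → excluded.
standup [17:40, 18:25] → overlaps → excluded.
sync_call [10:10, 16:20] → before → candidate.
triage [14:50, 21:00] → contains → excluded.
Among candidates, latest start is 15:35 → audit.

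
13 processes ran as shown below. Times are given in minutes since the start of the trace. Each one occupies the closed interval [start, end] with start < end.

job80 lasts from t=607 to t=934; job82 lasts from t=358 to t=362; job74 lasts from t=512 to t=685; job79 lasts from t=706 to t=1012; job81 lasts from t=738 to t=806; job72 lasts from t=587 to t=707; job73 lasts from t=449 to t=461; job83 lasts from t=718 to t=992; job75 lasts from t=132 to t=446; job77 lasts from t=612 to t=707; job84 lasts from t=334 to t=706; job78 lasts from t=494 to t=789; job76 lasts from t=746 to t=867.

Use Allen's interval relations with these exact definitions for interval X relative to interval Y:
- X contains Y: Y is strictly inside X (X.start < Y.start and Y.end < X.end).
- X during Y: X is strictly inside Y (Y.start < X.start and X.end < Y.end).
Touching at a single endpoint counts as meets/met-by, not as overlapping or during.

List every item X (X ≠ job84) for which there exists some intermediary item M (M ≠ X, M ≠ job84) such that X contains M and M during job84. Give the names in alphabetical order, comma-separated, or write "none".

Target job84 = [t=334, t=706].
Intermediaries M with M during job84: job73, job74, job82.
Via job73 — items with X contains job73: none.
Via job74 — items with X contains job74: job78.
Via job82 — items with X contains job82: job75.
Union: job75, job78.

job75, job78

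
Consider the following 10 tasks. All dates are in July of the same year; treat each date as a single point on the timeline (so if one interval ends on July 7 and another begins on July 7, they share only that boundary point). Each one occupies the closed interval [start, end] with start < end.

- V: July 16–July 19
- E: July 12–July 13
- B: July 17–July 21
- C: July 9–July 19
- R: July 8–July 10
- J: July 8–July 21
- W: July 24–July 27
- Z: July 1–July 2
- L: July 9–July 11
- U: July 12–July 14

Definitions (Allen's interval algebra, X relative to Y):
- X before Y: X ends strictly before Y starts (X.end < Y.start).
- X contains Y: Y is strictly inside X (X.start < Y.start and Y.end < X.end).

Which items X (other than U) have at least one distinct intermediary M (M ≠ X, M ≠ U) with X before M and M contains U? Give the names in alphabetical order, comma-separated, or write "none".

Target U = [July 12, July 14].
Intermediaries M with M contains U: C, J.
Via C — items with X before C: Z.
Via J — items with X before J: Z.
Union: Z.

Z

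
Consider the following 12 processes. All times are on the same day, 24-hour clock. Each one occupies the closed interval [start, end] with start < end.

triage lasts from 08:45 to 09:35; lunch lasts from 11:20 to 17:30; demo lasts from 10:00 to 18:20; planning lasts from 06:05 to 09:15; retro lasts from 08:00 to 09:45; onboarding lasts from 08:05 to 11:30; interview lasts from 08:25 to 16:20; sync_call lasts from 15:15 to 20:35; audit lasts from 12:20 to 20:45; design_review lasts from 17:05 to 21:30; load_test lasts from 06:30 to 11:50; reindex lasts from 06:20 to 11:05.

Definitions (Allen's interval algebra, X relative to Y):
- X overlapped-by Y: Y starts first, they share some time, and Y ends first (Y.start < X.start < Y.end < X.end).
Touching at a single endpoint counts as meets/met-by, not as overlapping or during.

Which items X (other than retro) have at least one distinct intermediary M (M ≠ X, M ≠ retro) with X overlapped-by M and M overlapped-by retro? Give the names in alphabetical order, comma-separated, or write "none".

Target retro = [08:00, 09:45].
Intermediaries M with M overlapped-by retro: interview, onboarding.
Via interview — items with X overlapped-by interview: audit, demo, lunch, sync_call.
Via onboarding — items with X overlapped-by onboarding: demo, interview, lunch.
Union: audit, demo, interview, lunch, sync_call.

audit, demo, interview, lunch, sync_call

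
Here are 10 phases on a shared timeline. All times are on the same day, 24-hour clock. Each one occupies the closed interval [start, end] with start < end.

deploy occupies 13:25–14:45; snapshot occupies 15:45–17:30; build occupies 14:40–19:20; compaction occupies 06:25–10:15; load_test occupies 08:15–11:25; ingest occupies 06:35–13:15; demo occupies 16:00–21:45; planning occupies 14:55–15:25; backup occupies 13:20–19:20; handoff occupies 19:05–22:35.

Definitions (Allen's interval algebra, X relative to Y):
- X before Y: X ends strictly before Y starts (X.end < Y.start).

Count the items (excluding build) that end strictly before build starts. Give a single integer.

3

Target build = [14:40, 19:20].
backup [13:20, 19:20] → finished-by → no.
compaction [06:25, 10:15] → before → counts.
demo [16:00, 21:45] → overlapped-by → no.
deploy [13:25, 14:45] → overlaps → no.
handoff [19:05, 22:35] → overlapped-by → no.
ingest [06:35, 13:15] → before → counts.
load_test [08:15, 11:25] → before → counts.
planning [14:55, 15:25] → during → no.
snapshot [15:45, 17:30] → during → no.
Total: 3.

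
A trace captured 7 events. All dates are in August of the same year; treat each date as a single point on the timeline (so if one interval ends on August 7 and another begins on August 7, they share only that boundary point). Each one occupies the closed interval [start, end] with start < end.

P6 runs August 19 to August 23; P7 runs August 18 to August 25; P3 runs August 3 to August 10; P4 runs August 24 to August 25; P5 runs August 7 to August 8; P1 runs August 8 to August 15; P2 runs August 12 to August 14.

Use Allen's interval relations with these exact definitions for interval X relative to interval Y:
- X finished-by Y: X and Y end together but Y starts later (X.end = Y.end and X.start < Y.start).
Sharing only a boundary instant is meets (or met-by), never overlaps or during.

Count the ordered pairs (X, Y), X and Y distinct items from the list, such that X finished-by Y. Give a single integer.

1

Checking all 42 ordered pairs for relation 'finished-by'; matching pairs in alphabetical order:
(P7, P4): P7 finished-by P4 ✓
Count: 1.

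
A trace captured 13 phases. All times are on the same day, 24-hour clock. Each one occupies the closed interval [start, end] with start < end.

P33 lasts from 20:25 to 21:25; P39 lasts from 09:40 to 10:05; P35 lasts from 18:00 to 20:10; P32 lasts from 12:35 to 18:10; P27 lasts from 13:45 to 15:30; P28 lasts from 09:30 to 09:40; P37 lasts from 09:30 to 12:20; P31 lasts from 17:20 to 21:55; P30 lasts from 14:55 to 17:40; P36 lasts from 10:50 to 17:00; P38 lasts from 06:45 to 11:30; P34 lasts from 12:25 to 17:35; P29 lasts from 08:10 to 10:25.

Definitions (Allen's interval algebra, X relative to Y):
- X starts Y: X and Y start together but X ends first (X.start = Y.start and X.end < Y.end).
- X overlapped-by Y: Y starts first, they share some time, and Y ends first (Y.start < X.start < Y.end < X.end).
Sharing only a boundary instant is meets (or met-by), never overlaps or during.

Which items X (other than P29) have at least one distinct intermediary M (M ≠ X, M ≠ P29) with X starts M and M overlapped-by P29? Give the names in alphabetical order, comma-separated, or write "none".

P28

Target P29 = [08:10, 10:25].
Intermediaries M with M overlapped-by P29: P37.
Via P37 — items with X starts P37: P28.
Union: P28.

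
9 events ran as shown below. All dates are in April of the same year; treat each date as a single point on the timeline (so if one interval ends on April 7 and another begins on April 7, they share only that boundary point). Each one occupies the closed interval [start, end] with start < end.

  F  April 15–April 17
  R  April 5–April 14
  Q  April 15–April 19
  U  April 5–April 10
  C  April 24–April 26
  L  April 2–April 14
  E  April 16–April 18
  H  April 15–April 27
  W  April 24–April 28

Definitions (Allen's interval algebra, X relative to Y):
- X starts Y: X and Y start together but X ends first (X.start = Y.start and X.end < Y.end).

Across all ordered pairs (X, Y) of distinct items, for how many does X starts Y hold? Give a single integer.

Checking all 72 ordered pairs for relation 'starts'; matching pairs in alphabetical order:
(C, W): C starts W ✓
(F, H): F starts H ✓
(F, Q): F starts Q ✓
(Q, H): Q starts H ✓
(U, R): U starts R ✓
Count: 5.

5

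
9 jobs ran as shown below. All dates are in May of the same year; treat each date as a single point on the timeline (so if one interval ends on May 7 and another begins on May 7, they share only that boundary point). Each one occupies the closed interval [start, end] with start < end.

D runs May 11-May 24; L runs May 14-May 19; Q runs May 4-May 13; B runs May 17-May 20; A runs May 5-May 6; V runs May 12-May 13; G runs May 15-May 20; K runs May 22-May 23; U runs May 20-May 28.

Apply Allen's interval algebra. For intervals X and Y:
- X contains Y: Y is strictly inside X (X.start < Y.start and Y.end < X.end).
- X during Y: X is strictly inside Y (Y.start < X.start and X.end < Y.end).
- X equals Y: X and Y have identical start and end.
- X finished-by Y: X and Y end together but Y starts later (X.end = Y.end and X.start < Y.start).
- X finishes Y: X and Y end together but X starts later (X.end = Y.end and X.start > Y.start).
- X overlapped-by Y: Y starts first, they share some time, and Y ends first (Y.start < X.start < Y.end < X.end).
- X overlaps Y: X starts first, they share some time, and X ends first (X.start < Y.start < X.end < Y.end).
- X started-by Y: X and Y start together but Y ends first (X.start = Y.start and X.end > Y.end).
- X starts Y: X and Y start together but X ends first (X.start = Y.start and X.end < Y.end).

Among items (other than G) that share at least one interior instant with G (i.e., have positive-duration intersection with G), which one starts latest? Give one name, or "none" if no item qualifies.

Target G = [May 15, May 20].
A [May 5, May 6] → before → excluded.
B [May 17, May 20] → finishes → candidate.
D [May 11, May 24] → contains → candidate.
K [May 22, May 23] → after → excluded.
L [May 14, May 19] → overlaps → candidate.
Q [May 4, May 13] → before → excluded.
U [May 20, May 28] → met-by → excluded.
V [May 12, May 13] → before → excluded.
Among candidates, latest start is May 17 → B.

B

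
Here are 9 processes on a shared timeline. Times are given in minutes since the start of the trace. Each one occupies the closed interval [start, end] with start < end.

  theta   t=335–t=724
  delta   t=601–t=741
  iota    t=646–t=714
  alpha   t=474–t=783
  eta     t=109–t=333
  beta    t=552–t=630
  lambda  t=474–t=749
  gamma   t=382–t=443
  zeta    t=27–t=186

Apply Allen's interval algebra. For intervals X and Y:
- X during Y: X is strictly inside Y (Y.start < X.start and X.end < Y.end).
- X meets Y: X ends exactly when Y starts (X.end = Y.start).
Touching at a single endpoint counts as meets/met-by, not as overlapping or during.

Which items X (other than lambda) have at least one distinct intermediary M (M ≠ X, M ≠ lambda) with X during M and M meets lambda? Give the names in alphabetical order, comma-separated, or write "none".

none

Target lambda = [t=474, t=749].
Intermediaries M with M meets lambda: none.
Union: none.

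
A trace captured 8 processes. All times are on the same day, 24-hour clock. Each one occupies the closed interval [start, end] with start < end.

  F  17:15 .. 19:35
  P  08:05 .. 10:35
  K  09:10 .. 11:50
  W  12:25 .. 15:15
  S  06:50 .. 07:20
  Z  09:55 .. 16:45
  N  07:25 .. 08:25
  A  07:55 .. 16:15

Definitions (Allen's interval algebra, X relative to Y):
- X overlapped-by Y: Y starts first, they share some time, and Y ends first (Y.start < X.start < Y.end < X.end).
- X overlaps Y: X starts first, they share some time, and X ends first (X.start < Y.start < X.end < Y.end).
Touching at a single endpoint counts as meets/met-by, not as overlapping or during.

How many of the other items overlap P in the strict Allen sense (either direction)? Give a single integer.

Target P = [08:05, 10:35].
A [07:55, 16:15] → contains → no.
F [17:15, 19:35] → after → no.
K [09:10, 11:50] → overlapped-by → counts.
N [07:25, 08:25] → overlaps → counts.
S [06:50, 07:20] → before → no.
W [12:25, 15:15] → after → no.
Z [09:55, 16:45] → overlapped-by → counts.
Total: 3.

3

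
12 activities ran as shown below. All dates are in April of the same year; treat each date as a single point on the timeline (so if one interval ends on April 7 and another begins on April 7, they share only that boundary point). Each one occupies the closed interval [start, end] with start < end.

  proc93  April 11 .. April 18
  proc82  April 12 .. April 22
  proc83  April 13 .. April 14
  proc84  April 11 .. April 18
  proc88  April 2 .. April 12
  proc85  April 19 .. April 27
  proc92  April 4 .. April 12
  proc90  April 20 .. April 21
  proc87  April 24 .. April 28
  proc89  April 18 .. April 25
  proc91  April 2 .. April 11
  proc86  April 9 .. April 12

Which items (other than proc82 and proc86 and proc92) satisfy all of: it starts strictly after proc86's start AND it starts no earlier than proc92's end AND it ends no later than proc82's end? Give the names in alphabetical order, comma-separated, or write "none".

Conditions: its start is strictly after proc86's start (X.start > April 9) AND its start is no earlier than proc92's end (X.start >= April 12) AND its end is no later than proc82's end (X.end <= April 22).
proc83: start April 13 > April 9? ✓; start April 13 >= April 12? ✓; end April 14 <= April 22? ✓ → yes.
proc84: start April 11 > April 9? ✓; start April 11 >= April 12? ✗; end April 18 <= April 22? ✓ → no.
proc85: start April 19 > April 9? ✓; start April 19 >= April 12? ✓; end April 27 <= April 22? ✗ → no.
proc87: start April 24 > April 9? ✓; start April 24 >= April 12? ✓; end April 28 <= April 22? ✗ → no.
proc88: start April 2 > April 9? ✗; start April 2 >= April 12? ✗; end April 12 <= April 22? ✓ → no.
proc89: start April 18 > April 9? ✓; start April 18 >= April 12? ✓; end April 25 <= April 22? ✗ → no.
proc90: start April 20 > April 9? ✓; start April 20 >= April 12? ✓; end April 21 <= April 22? ✓ → yes.
proc91: start April 2 > April 9? ✗; start April 2 >= April 12? ✗; end April 11 <= April 22? ✓ → no.
proc93: start April 11 > April 9? ✓; start April 11 >= April 12? ✗; end April 18 <= April 22? ✓ → no.
Result: proc83, proc90.

proc83, proc90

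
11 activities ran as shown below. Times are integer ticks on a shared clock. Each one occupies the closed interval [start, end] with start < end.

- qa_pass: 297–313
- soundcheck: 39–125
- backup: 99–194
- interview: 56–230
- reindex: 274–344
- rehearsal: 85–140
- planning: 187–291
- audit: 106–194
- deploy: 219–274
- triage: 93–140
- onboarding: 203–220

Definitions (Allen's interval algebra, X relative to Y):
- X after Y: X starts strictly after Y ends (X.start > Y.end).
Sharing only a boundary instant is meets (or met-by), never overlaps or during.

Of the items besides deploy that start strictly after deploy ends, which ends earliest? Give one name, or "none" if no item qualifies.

Target deploy = [219, 274].
audit [106, 194] → before → excluded.
backup [99, 194] → before → excluded.
interview [56, 230] → overlaps → excluded.
onboarding [203, 220] → overlaps → excluded.
planning [187, 291] → contains → excluded.
qa_pass [297, 313] → after → candidate.
rehearsal [85, 140] → before → excluded.
reindex [274, 344] → met-by → excluded.
soundcheck [39, 125] → before → excluded.
triage [93, 140] → before → excluded.
Among candidates, earliest end is 313 → qa_pass.

qa_pass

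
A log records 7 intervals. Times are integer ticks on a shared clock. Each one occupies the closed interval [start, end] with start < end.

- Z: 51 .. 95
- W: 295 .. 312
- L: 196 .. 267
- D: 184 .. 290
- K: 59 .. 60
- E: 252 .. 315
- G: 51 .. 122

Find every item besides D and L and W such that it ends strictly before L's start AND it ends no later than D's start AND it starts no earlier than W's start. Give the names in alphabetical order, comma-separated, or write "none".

none

Conditions: its end is strictly before L's start (X.end < 196) AND its end is no later than D's start (X.end <= 184) AND its start is no earlier than W's start (X.start >= 295).
E: end 315 < 196? ✗; end 315 <= 184? ✗; start 252 >= 295? ✗ → no.
G: end 122 < 196? ✓; end 122 <= 184? ✓; start 51 >= 295? ✗ → no.
K: end 60 < 196? ✓; end 60 <= 184? ✓; start 59 >= 295? ✗ → no.
Z: end 95 < 196? ✓; end 95 <= 184? ✓; start 51 >= 295? ✗ → no.
Result: none.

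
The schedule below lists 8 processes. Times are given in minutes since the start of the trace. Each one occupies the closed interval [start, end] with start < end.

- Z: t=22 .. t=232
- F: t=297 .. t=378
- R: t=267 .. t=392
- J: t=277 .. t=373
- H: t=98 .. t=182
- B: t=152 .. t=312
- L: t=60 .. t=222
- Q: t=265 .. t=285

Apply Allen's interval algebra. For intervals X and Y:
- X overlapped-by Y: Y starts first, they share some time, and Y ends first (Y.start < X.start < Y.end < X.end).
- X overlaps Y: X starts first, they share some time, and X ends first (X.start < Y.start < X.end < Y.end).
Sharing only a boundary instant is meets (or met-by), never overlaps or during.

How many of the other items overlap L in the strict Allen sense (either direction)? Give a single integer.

Target L = [t=60, t=222].
B [t=152, t=312] → overlapped-by → counts.
F [t=297, t=378] → after → no.
H [t=98, t=182] → during → no.
J [t=277, t=373] → after → no.
Q [t=265, t=285] → after → no.
R [t=267, t=392] → after → no.
Z [t=22, t=232] → contains → no.
Total: 1.

1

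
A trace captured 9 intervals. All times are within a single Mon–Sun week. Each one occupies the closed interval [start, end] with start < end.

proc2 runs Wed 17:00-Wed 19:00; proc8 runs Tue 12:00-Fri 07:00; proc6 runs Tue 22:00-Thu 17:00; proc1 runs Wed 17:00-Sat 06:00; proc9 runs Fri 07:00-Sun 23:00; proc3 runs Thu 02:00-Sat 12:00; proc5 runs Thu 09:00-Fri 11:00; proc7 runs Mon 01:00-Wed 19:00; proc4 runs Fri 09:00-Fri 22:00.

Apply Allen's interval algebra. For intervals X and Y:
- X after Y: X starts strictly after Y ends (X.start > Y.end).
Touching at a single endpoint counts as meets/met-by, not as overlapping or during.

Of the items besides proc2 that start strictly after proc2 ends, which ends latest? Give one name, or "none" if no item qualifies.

Target proc2 = [Wed 17:00, Wed 19:00].
proc1 [Wed 17:00, Sat 06:00] → started-by → excluded.
proc3 [Thu 02:00, Sat 12:00] → after → candidate.
proc4 [Fri 09:00, Fri 22:00] → after → candidate.
proc5 [Thu 09:00, Fri 11:00] → after → candidate.
proc6 [Tue 22:00, Thu 17:00] → contains → excluded.
proc7 [Mon 01:00, Wed 19:00] → finished-by → excluded.
proc8 [Tue 12:00, Fri 07:00] → contains → excluded.
proc9 [Fri 07:00, Sun 23:00] → after → candidate.
Among candidates, latest end is Sun 23:00 → proc9.

proc9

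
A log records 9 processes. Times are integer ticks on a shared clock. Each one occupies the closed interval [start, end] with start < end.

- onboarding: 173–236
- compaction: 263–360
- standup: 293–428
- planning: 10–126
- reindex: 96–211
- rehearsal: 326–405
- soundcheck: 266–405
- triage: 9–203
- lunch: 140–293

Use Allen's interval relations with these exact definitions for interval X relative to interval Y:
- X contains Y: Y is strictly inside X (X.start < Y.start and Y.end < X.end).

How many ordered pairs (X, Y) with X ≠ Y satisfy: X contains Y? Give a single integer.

3

Checking all 72 ordered pairs for relation 'contains'; matching pairs in alphabetical order:
(lunch, onboarding): lunch contains onboarding ✓
(standup, rehearsal): standup contains rehearsal ✓
(triage, planning): triage contains planning ✓
Count: 3.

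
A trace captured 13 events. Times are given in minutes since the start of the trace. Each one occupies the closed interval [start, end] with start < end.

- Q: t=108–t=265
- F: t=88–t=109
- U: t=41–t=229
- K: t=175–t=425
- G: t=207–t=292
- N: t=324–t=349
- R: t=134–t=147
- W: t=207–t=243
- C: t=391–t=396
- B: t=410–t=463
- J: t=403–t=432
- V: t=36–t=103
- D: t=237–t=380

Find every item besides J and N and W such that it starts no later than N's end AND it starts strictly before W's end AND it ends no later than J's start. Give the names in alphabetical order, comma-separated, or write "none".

Conditions: its start is no later than N's end (X.start <= t=349) AND its start is strictly before W's end (X.start < t=243) AND its end is no later than J's start (X.end <= t=403).
B: start t=410 <= t=349? ✗; start t=410 < t=243? ✗; end t=463 <= t=403? ✗ → no.
C: start t=391 <= t=349? ✗; start t=391 < t=243? ✗; end t=396 <= t=403? ✓ → no.
D: start t=237 <= t=349? ✓; start t=237 < t=243? ✓; end t=380 <= t=403? ✓ → yes.
F: start t=88 <= t=349? ✓; start t=88 < t=243? ✓; end t=109 <= t=403? ✓ → yes.
G: start t=207 <= t=349? ✓; start t=207 < t=243? ✓; end t=292 <= t=403? ✓ → yes.
K: start t=175 <= t=349? ✓; start t=175 < t=243? ✓; end t=425 <= t=403? ✗ → no.
Q: start t=108 <= t=349? ✓; start t=108 < t=243? ✓; end t=265 <= t=403? ✓ → yes.
R: start t=134 <= t=349? ✓; start t=134 < t=243? ✓; end t=147 <= t=403? ✓ → yes.
U: start t=41 <= t=349? ✓; start t=41 < t=243? ✓; end t=229 <= t=403? ✓ → yes.
V: start t=36 <= t=349? ✓; start t=36 < t=243? ✓; end t=103 <= t=403? ✓ → yes.
Result: D, F, G, Q, R, U, V.

D, F, G, Q, R, U, V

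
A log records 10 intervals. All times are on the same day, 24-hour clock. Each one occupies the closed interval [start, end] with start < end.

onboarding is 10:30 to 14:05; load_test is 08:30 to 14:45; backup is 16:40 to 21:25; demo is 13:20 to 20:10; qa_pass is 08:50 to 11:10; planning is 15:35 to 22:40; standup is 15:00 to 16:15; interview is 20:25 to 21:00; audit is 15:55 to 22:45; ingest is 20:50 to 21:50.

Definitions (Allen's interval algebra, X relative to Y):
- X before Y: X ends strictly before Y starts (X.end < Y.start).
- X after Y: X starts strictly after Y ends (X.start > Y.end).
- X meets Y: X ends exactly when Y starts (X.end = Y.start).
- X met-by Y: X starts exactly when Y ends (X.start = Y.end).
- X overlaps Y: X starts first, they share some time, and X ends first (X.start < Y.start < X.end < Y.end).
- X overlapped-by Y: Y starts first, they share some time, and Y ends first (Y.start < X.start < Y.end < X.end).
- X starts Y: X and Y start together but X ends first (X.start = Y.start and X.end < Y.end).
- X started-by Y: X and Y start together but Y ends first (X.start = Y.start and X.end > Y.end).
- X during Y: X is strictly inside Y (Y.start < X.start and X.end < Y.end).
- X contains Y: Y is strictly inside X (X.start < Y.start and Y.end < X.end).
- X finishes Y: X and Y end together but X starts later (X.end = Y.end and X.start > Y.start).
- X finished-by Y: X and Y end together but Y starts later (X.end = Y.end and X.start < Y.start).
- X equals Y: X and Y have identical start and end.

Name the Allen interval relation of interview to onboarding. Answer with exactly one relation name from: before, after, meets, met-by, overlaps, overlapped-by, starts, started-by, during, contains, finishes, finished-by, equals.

after

interview = [20:25, 21:00]; onboarding = [10:30, 14:05].
Compare endpoints: interview.start > onboarding.start, interview.start > onboarding.end, interview.end > onboarding.start, interview.end > onboarding.end.
That pattern is 'after'.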